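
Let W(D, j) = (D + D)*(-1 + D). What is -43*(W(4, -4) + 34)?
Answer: -2494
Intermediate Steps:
W(D, j) = 2*D*(-1 + D) (W(D, j) = (2*D)*(-1 + D) = 2*D*(-1 + D))
-43*(W(4, -4) + 34) = -43*(2*4*(-1 + 4) + 34) = -43*(2*4*3 + 34) = -43*(24 + 34) = -43*58 = -2494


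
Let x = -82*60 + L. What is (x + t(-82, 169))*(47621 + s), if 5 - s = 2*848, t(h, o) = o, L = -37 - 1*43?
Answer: -221887830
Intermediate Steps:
L = -80 (L = -37 - 43 = -80)
s = -1691 (s = 5 - 2*848 = 5 - 1*1696 = 5 - 1696 = -1691)
x = -5000 (x = -82*60 - 80 = -4920 - 80 = -5000)
(x + t(-82, 169))*(47621 + s) = (-5000 + 169)*(47621 - 1691) = -4831*45930 = -221887830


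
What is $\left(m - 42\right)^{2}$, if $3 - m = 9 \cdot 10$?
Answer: $16641$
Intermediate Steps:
$m = -87$ ($m = 3 - 9 \cdot 10 = 3 - 90 = -87$)
$\left(m - 42\right)^{2} = \left(-87 - 42\right)^{2} = \left(-129\right)^{2} = 16641$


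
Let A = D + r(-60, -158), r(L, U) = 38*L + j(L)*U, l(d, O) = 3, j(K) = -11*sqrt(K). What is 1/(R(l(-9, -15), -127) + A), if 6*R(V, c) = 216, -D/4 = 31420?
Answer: -31981/4136447104 - 869*I*sqrt(15)/4136447104 ≈ -7.7315e-6 - 8.1365e-7*I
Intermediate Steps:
D = -125680 (D = -4*31420 = -125680)
R(V, c) = 36 (R(V, c) = (1/6)*216 = 36)
r(L, U) = 38*L - 11*U*sqrt(L) (r(L, U) = 38*L + (-11*sqrt(L))*U = 38*L - 11*U*sqrt(L))
A = -127960 + 3476*I*sqrt(15) (A = -125680 + (38*(-60) - 11*(-158)*sqrt(-60)) = -125680 + (-2280 - 11*(-158)*2*I*sqrt(15)) = -125680 + (-2280 + 3476*I*sqrt(15)) = -127960 + 3476*I*sqrt(15) ≈ -1.2796e+5 + 13462.0*I)
1/(R(l(-9, -15), -127) + A) = 1/(36 + (-127960 + 3476*I*sqrt(15))) = 1/(-127924 + 3476*I*sqrt(15))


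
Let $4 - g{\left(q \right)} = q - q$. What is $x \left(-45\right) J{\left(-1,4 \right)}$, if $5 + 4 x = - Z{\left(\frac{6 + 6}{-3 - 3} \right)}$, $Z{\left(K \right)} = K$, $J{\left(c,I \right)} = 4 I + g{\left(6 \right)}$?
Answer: $675$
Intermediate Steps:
$g{\left(q \right)} = 4$ ($g{\left(q \right)} = 4 - \left(q - q\right) = 4 - 0 = 4 + 0 = 4$)
$J{\left(c,I \right)} = 4 + 4 I$ ($J{\left(c,I \right)} = 4 I + 4 = 4 + 4 I$)
$x = - \frac{3}{4}$ ($x = - \frac{5}{4} + \frac{\left(-1\right) \frac{6 + 6}{-3 - 3}}{4} = - \frac{5}{4} + \frac{\left(-1\right) \frac{12}{-6}}{4} = - \frac{5}{4} + \frac{\left(-1\right) 12 \left(- \frac{1}{6}\right)}{4} = - \frac{5}{4} + \frac{\left(-1\right) \left(-2\right)}{4} = - \frac{5}{4} + \frac{1}{4} \cdot 2 = - \frac{5}{4} + \frac{1}{2} = - \frac{3}{4} \approx -0.75$)
$x \left(-45\right) J{\left(-1,4 \right)} = \left(- \frac{3}{4}\right) \left(-45\right) \left(4 + 4 \cdot 4\right) = \frac{135 \left(4 + 16\right)}{4} = \frac{135}{4} \cdot 20 = 675$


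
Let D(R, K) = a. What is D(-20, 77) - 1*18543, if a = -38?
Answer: -18581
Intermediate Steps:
D(R, K) = -38
D(-20, 77) - 1*18543 = -38 - 1*18543 = -38 - 18543 = -18581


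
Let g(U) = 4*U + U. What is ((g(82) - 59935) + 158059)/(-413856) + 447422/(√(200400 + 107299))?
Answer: -49267/206928 + 447422*√307699/307699 ≈ 806.35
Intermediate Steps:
g(U) = 5*U
((g(82) - 59935) + 158059)/(-413856) + 447422/(√(200400 + 107299)) = ((5*82 - 59935) + 158059)/(-413856) + 447422/(√(200400 + 107299)) = ((410 - 59935) + 158059)*(-1/413856) + 447422/(√307699) = (-59525 + 158059)*(-1/413856) + 447422*(√307699/307699) = 98534*(-1/413856) + 447422*√307699/307699 = -49267/206928 + 447422*√307699/307699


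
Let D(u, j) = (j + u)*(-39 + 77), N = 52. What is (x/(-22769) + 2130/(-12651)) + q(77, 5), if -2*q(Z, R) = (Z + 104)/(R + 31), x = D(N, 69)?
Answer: -19939068445/6913214856 ≈ -2.8842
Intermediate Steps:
D(u, j) = 38*j + 38*u (D(u, j) = (j + u)*38 = 38*j + 38*u)
x = 4598 (x = 38*69 + 38*52 = 2622 + 1976 = 4598)
q(Z, R) = -(104 + Z)/(2*(31 + R)) (q(Z, R) = -(Z + 104)/(2*(R + 31)) = -(104 + Z)/(2*(31 + R)))
(x/(-22769) + 2130/(-12651)) + q(77, 5) = (4598/(-22769) + 2130/(-12651)) + (-104 - 1*77)/(2*(31 + 5)) = (4598*(-1/22769) + 2130*(-1/12651)) + (½)*(-104 - 77)/36 = (-4598/22769 - 710/4217) + (½)*(1/36)*(-181) = -35555756/96016873 - 181/72 = -19939068445/6913214856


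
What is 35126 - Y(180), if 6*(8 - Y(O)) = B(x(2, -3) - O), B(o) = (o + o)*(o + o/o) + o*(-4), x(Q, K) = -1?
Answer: 138296/3 ≈ 46099.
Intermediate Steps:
B(o) = -4*o + 2*o*(1 + o) (B(o) = (2*o)*(o + 1) - 4*o = (2*o)*(1 + o) - 4*o = 2*o*(1 + o) - 4*o = -4*o + 2*o*(1 + o))
Y(O) = 8 - (-1 - O)*(-2 - O)/3 (Y(O) = 8 - (-1 - O)*(-1 + (-1 - O))/3 = 8 - (-1 - O)*(-2 - O)/3)
35126 - Y(180) = 35126 - (8 - (1 + 180)*(2 + 180)/3) = 35126 - (8 - ⅓*181*182) = 35126 - (8 - 32942/3) = 35126 - 1*(-32918/3) = 35126 + 32918/3 = 138296/3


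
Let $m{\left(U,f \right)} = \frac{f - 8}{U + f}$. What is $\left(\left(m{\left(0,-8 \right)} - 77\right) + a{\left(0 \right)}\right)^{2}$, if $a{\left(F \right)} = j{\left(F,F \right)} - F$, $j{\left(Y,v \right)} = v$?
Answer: $5625$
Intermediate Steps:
$m{\left(U,f \right)} = \frac{-8 + f}{U + f}$
$a{\left(F \right)} = 0$ ($a{\left(F \right)} = F - F = 0$)
$\left(\left(m{\left(0,-8 \right)} - 77\right) + a{\left(0 \right)}\right)^{2} = \left(\left(\frac{-8 - 8}{0 - 8} - 77\right) + 0\right)^{2} = \left(\left(\frac{1}{-8} \left(-16\right) - 77\right) + 0\right)^{2} = \left(\left(\left(- \frac{1}{8}\right) \left(-16\right) - 77\right) + 0\right)^{2} = \left(\left(2 - 77\right) + 0\right)^{2} = \left(-75 + 0\right)^{2} = \left(-75\right)^{2} = 5625$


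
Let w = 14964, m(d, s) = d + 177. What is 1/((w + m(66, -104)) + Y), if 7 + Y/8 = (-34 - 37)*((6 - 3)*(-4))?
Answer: 1/21967 ≈ 4.5523e-5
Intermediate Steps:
m(d, s) = 177 + d
Y = 6760 (Y = -56 + 8*((-34 - 37)*((6 - 3)*(-4))) = -56 + 8*(-213*(-4)) = -56 + 8*(-71*(-12)) = -56 + 8*852 = -56 + 6816 = 6760)
1/((w + m(66, -104)) + Y) = 1/((14964 + (177 + 66)) + 6760) = 1/((14964 + 243) + 6760) = 1/(15207 + 6760) = 1/21967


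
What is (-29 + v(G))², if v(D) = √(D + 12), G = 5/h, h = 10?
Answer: 1707/2 - 145*√2 ≈ 648.44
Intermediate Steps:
G = ½ (G = 5/10 = 5*(⅒) = ½ ≈ 0.50000)
v(D) = √(12 + D)
(-29 + v(G))² = (-29 + √(12 + ½))² = (-29 + √(25/2))² = (-29 + 5*√2/2)²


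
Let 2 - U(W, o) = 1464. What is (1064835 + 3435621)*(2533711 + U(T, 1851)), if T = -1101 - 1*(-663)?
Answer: 11396275205544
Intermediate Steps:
T = -438 (T = -1101 + 663 = -438)
U(W, o) = -1462 (U(W, o) = 2 - 1*1464 = 2 - 1464 = -1462)
(1064835 + 3435621)*(2533711 + U(T, 1851)) = (1064835 + 3435621)*(2533711 - 1462) = 4500456*2532249 = 11396275205544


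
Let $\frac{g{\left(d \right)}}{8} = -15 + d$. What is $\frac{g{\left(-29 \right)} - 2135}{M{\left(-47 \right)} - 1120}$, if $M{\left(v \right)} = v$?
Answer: $\frac{829}{389} \approx 2.1311$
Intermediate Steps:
$g{\left(d \right)} = -120 + 8 d$ ($g{\left(d \right)} = 8 \left(-15 + d\right) = -120 + 8 d$)
$\frac{g{\left(-29 \right)} - 2135}{M{\left(-47 \right)} - 1120} = \frac{\left(-120 + 8 \left(-29\right)\right) - 2135}{-47 - 1120} = \frac{\left(-120 - 232\right) - 2135}{-1167} = \left(-352 - 2135\right) \left(- \frac{1}{1167}\right) = \left(-2487\right) \left(- \frac{1}{1167}\right) = \frac{829}{389}$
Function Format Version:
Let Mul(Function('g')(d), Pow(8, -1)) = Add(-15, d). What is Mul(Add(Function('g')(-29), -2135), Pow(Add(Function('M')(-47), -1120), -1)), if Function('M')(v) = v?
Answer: Rational(829, 389) ≈ 2.1311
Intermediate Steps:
Function('g')(d) = Add(-120, Mul(8, d)) (Function('g')(d) = Mul(8, Add(-15, d)) = Add(-120, Mul(8, d)))
Mul(Add(Function('g')(-29), -2135), Pow(Add(Function('M')(-47), -1120), -1)) = Mul(Add(Add(-120, Mul(8, -29)), -2135), Pow(Add(-47, -1120), -1)) = Mul(Add(Add(-120, -232), -2135), Pow(-1167, -1)) = Mul(Add(-352, -2135), Rational(-1, 1167)) = Mul(-2487, Rational(-1, 1167)) = Rational(829, 389)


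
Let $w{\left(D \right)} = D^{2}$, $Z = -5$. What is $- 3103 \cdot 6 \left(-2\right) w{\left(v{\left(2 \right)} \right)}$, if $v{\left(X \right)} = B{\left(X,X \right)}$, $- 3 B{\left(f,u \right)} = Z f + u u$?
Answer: $148944$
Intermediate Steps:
$B{\left(f,u \right)} = - \frac{u^{2}}{3} + \frac{5 f}{3}$ ($B{\left(f,u \right)} = - \frac{- 5 f + u u}{3} = - \frac{- 5 f + u^{2}}{3} = - \frac{u^{2} - 5 f}{3} = - \frac{u^{2}}{3} + \frac{5 f}{3}$)
$v{\left(X \right)} = - \frac{X^{2}}{3} + \frac{5 X}{3}$
$- 3103 \cdot 6 \left(-2\right) w{\left(v{\left(2 \right)} \right)} = - 3103 \cdot 6 \left(-2\right) \left(\frac{1}{3} \cdot 2 \left(5 - 2\right)\right)^{2} = - 3103 \left(- 12 \left(\frac{1}{3} \cdot 2 \left(5 - 2\right)\right)^{2}\right) = - 3103 \left(- 12 \left(\frac{1}{3} \cdot 2 \cdot 3\right)^{2}\right) = - 3103 \left(- 12 \cdot 2^{2}\right) = - 3103 \left(\left(-12\right) 4\right) = \left(-3103\right) \left(-48\right) = 148944$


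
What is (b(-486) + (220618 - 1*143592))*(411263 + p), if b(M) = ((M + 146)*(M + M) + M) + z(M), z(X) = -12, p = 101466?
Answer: 208684804832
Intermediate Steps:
b(M) = -12 + M + 2*M*(146 + M) (b(M) = ((M + 146)*(M + M) + M) - 12 = ((146 + M)*(2*M) + M) - 12 = (2*M*(146 + M) + M) - 12 = (M + 2*M*(146 + M)) - 12 = -12 + M + 2*M*(146 + M))
(b(-486) + (220618 - 1*143592))*(411263 + p) = ((-12 + 2*(-486)² + 293*(-486)) + (220618 - 1*143592))*(411263 + 101466) = ((-12 + 2*236196 - 142398) + (220618 - 143592))*512729 = ((-12 + 472392 - 142398) + 77026)*512729 = (329982 + 77026)*512729 = 407008*512729 = 208684804832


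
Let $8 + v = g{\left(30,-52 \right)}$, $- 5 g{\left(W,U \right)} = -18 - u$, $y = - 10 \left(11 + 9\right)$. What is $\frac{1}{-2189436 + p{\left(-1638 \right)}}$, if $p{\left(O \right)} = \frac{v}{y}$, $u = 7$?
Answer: $- \frac{200}{437887197} \approx -4.5674 \cdot 10^{-7}$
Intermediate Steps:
$y = -200$ ($y = \left(-10\right) 20 = -200$)
$g{\left(W,U \right)} = 5$ ($g{\left(W,U \right)} = - \frac{-18 - 7}{5} = \left(- \frac{1}{5}\right) \left(-25\right) = 5$)
$v = -3$ ($v = -8 + 5 = -3$)
$p{\left(O \right)} = \frac{3}{200}$ ($p{\left(O \right)} = - \frac{3}{-200} = \left(-3\right) \left(- \frac{1}{200}\right) = \frac{3}{200}$)
$\frac{1}{-2189436 + p{\left(-1638 \right)}} = \frac{1}{-2189436 + \frac{3}{200}} = \frac{1}{- \frac{437887197}{200}} = - \frac{200}{437887197}$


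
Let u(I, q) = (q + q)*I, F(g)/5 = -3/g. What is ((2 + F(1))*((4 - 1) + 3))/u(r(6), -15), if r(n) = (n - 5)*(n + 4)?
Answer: 13/50 ≈ 0.26000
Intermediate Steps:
r(n) = (-5 + n)*(4 + n)
F(g) = -15/g (F(g) = 5*(-3/g) = -15/g)
u(I, q) = 2*I*q (u(I, q) = (2*q)*I = 2*I*q)
((2 + F(1))*((4 - 1) + 3))/u(r(6), -15) = ((2 - 15/1)*((4 - 1) + 3))/((2*(-20 + 6**2 - 1*6)*(-15))) = ((2 - 15*1)*(3 + 3))/((2*(-20 + 36 - 6)*(-15))) = ((2 - 15)*6)/((2*10*(-15))) = -13*6/(-300) = -78*(-1/300) = 13/50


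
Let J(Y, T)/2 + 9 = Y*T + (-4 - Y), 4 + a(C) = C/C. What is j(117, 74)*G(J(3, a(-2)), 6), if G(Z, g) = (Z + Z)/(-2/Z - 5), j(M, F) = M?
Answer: 73125/31 ≈ 2358.9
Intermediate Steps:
a(C) = -3 (a(C) = -4 + C/C = -4 + 1 = -3)
J(Y, T) = -26 - 2*Y + 2*T*Y (J(Y, T) = -18 + 2*(Y*T + (-4 - Y)) = -18 + 2*(T*Y + (-4 - Y)) = -18 + 2*(-4 - Y + T*Y) = -18 + (-8 - 2*Y + 2*T*Y) = -26 - 2*Y + 2*T*Y)
G(Z, g) = 2*Z/(-5 - 2/Z) (G(Z, g) = (2*Z)/(-5 - 2/Z) = 2*Z/(-5 - 2/Z))
j(117, 74)*G(J(3, a(-2)), 6) = 117*(-2*(-26 - 2*3 + 2*(-3)*3)²/(2 + 5*(-26 - 2*3 + 2*(-3)*3))) = 117*(-2*(-26 - 6 - 18)²/(2 + 5*(-26 - 6 - 18))) = 117*(-2*(-50)²/(2 + 5*(-50))) = 117*(-2*2500/(2 - 250)) = 117*(-2*2500/(-248)) = 117*(-2*2500*(-1/248)) = 117*(625/31) = 73125/31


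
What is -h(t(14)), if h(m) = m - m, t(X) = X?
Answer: 0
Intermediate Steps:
h(m) = 0
-h(t(14)) = -1*0 = 0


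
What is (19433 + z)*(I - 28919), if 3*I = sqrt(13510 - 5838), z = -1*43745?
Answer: 703078728 - 16208*sqrt(1918) ≈ 7.0237e+8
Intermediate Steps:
z = -43745
I = 2*sqrt(1918)/3 (I = sqrt(13510 - 5838)/3 = sqrt(7672)/3 = (2*sqrt(1918))/3 = 2*sqrt(1918)/3 ≈ 29.197)
(19433 + z)*(I - 28919) = (19433 - 43745)*(2*sqrt(1918)/3 - 28919) = -24312*(-28919 + 2*sqrt(1918)/3) = 703078728 - 16208*sqrt(1918)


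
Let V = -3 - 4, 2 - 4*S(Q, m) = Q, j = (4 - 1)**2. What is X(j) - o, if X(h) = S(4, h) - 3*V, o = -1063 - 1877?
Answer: 5921/2 ≈ 2960.5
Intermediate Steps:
j = 9 (j = 3**2 = 9)
S(Q, m) = 1/2 - Q/4
o = -2940
V = -7
X(h) = 41/2 (X(h) = (1/2 - 1/4*4) - 3*(-7) = (1/2 - 1) + 21 = -1/2 + 21 = 41/2)
X(j) - o = 41/2 - 1*(-2940) = 41/2 + 2940 = 5921/2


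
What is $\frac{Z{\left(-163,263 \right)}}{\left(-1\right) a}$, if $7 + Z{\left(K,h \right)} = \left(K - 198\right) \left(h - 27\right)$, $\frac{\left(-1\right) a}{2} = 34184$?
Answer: $- \frac{85203}{68368} \approx -1.2462$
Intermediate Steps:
$a = -68368$ ($a = \left(-2\right) 34184 = -68368$)
$Z{\left(K,h \right)} = -7 + \left(-198 + K\right) \left(-27 + h\right)$ ($Z{\left(K,h \right)} = -7 + \left(K - 198\right) \left(h - 27\right) = -7 + \left(-198 + K\right) \left(-27 + h\right)$)
$\frac{Z{\left(-163,263 \right)}}{\left(-1\right) a} = \frac{5339 - 52074 - -4401 - 42869}{\left(-1\right) \left(-68368\right)} = \frac{5339 - 52074 + 4401 - 42869}{68368} = \left(-85203\right) \frac{1}{68368} = - \frac{85203}{68368}$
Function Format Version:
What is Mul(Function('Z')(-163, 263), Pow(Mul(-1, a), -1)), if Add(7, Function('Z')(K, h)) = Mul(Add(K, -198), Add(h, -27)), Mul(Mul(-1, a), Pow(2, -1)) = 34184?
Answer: Rational(-85203, 68368) ≈ -1.2462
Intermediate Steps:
a = -68368 (a = Mul(-2, 34184) = -68368)
Function('Z')(K, h) = Add(-7, Mul(Add(-198, K), Add(-27, h))) (Function('Z')(K, h) = Add(-7, Mul(Add(K, -198), Add(h, -27))) = Add(-7, Mul(Add(-198, K), Add(-27, h))))
Mul(Function('Z')(-163, 263), Pow(Mul(-1, a), -1)) = Mul(Add(5339, Mul(-198, 263), Mul(-27, -163), Mul(-163, 263)), Pow(Mul(-1, -68368), -1)) = Mul(Add(5339, -52074, 4401, -42869), Pow(68368, -1)) = Mul(-85203, Rational(1, 68368)) = Rational(-85203, 68368)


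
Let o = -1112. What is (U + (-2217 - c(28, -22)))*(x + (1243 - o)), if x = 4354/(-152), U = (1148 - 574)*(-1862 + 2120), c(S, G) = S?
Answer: 25786187141/76 ≈ 3.3929e+8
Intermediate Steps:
U = 148092 (U = 574*258 = 148092)
x = -2177/76 (x = 4354*(-1/152) = -2177/76 ≈ -28.645)
(U + (-2217 - c(28, -22)))*(x + (1243 - o)) = (148092 + (-2217 - 1*28))*(-2177/76 + (1243 - 1*(-1112))) = (148092 + (-2217 - 28))*(-2177/76 + (1243 + 1112)) = (148092 - 2245)*(-2177/76 + 2355) = 145847*(176803/76) = 25786187141/76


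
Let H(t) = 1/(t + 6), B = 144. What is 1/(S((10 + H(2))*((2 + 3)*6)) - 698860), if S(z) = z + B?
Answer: -4/2793649 ≈ -1.4318e-6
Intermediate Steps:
H(t) = 1/(6 + t)
S(z) = 144 + z (S(z) = z + 144 = 144 + z)
1/(S((10 + H(2))*((2 + 3)*6)) - 698860) = 1/((144 + (10 + 1/(6 + 2))*((2 + 3)*6)) - 698860) = 1/((144 + (10 + 1/8)*(5*6)) - 698860) = 1/((144 + (10 + ⅛)*30) - 698860) = 1/((144 + (81/8)*30) - 698860) = 1/((144 + 1215/4) - 698860) = 1/(1791/4 - 698860) = 1/(-2793649/4) = -4/2793649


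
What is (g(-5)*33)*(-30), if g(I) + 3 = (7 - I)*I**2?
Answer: -294030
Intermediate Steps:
g(I) = -3 + I**2*(7 - I) (g(I) = -3 + (7 - I)*I**2 = -3 + I**2*(7 - I))
(g(-5)*33)*(-30) = ((-3 - 1*(-5)**3 + 7*(-5)**2)*33)*(-30) = ((-3 - 1*(-125) + 7*25)*33)*(-30) = ((-3 + 125 + 175)*33)*(-30) = (297*33)*(-30) = 9801*(-30) = -294030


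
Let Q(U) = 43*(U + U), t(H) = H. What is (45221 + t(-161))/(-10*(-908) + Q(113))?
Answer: 7510/3133 ≈ 2.3971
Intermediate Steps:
Q(U) = 86*U (Q(U) = 43*(2*U) = 86*U)
(45221 + t(-161))/(-10*(-908) + Q(113)) = (45221 - 161)/(-10*(-908) + 86*113) = 45060/(9080 + 9718) = 45060/18798 = 45060*(1/18798) = 7510/3133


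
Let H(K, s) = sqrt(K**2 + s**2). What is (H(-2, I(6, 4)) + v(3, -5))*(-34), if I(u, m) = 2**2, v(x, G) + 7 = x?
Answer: 136 - 68*sqrt(5) ≈ -16.053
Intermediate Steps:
v(x, G) = -7 + x
I(u, m) = 4
(H(-2, I(6, 4)) + v(3, -5))*(-34) = (sqrt((-2)**2 + 4**2) + (-7 + 3))*(-34) = (sqrt(4 + 16) - 4)*(-34) = (sqrt(20) - 4)*(-34) = (2*sqrt(5) - 4)*(-34) = (-4 + 2*sqrt(5))*(-34) = 136 - 68*sqrt(5)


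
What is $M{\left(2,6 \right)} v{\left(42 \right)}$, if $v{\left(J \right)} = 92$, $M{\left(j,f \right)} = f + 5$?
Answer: $1012$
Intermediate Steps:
$M{\left(j,f \right)} = 5 + f$
$M{\left(2,6 \right)} v{\left(42 \right)} = \left(5 + 6\right) 92 = 11 \cdot 92 = 1012$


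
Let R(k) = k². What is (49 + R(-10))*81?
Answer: 12069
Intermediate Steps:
(49 + R(-10))*81 = (49 + (-10)²)*81 = (49 + 100)*81 = 149*81 = 12069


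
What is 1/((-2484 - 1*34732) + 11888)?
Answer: -1/25328 ≈ -3.9482e-5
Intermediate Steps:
1/((-2484 - 1*34732) + 11888) = 1/((-2484 - 34732) + 11888) = 1/(-37216 + 11888) = 1/(-25328) = -1/25328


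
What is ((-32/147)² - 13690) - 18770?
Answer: -701427116/21609 ≈ -32460.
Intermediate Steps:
((-32/147)² - 13690) - 18770 = (1024/21609 - 13690) - 18770 = -295826186/21609 - 18770 = -701427116/21609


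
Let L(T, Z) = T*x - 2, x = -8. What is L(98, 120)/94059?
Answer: -262/31353 ≈ -0.0083565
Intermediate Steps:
L(T, Z) = -2 - 8*T (L(T, Z) = T*(-8) - 2 = -8*T - 2 = -2 - 8*T)
L(98, 120)/94059 = (-2 - 8*98)/94059 = (-2 - 784)*(1/94059) = -786*1/94059 = -262/31353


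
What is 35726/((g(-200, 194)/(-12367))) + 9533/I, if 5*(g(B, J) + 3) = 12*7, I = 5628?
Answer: -1381434555567/43148 ≈ -3.2016e+7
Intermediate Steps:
g(B, J) = 69/5 (g(B, J) = -3 + (12*7)/5 = -3 + (⅕)*84 = -3 + 84/5 = 69/5)
35726/((g(-200, 194)/(-12367))) + 9533/I = 35726/(((69/5)/(-12367))) + 9533/5628 = 35726/(((69/5)*(-1/12367))) + 9533*(1/5628) = 35726/(-69/61835) + 9533/5628 = 35726*(-61835/69) + 9533/5628 = -2209117210/69 + 9533/5628 = -1381434555567/43148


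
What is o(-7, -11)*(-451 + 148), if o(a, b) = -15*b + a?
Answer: -47874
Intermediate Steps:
o(a, b) = a - 15*b
o(-7, -11)*(-451 + 148) = (-7 - 15*(-11))*(-451 + 148) = (-7 + 165)*(-303) = 158*(-303) = -47874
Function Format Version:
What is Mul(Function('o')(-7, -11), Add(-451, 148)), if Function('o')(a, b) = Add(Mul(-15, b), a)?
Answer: -47874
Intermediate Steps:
Function('o')(a, b) = Add(a, Mul(-15, b))
Mul(Function('o')(-7, -11), Add(-451, 148)) = Mul(Add(-7, Mul(-15, -11)), Add(-451, 148)) = Mul(Add(-7, 165), -303) = Mul(158, -303) = -47874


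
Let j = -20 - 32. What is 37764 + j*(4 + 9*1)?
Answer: 37088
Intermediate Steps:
j = -52
37764 + j*(4 + 9*1) = 37764 - 52*(4 + 9*1) = 37764 - 52*(4 + 9) = 37764 - 52*13 = 37764 - 676 = 37088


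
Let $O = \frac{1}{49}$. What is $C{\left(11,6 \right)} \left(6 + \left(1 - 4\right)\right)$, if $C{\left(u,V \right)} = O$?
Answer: $\frac{3}{49} \approx 0.061224$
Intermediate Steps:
$O = \frac{1}{49} \approx 0.020408$
$C{\left(u,V \right)} = \frac{1}{49}$
$C{\left(11,6 \right)} \left(6 + \left(1 - 4\right)\right) = \frac{6 + \left(1 - 4\right)}{49} = \frac{6 - 3}{49} = \frac{1}{49} \cdot 3 = \frac{3}{49}$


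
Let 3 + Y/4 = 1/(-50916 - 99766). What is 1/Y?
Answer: -75341/904094 ≈ -0.083333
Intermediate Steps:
Y = -904094/75341 (Y = -12 + 4/(-50916 - 99766) = -12 + 4/(-150682) = -12 + 4*(-1/150682) = -12 - 2/75341 = -904094/75341 ≈ -12.000)
1/Y = 1/(-904094/75341) = -75341/904094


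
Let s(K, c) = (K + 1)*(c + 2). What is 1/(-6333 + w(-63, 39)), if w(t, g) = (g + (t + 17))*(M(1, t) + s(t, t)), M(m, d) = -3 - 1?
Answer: -1/32779 ≈ -3.0507e-5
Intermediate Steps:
s(K, c) = (1 + K)*(2 + c)
M(m, d) = -4
w(t, g) = (-2 + t² + 3*t)*(17 + g + t) (w(t, g) = (g + (t + 17))*(-4 + (2 + t + 2*t + t*t)) = (g + (17 + t))*(-4 + (2 + t + 2*t + t²)) = (17 + g + t)*(-4 + (2 + t² + 3*t)) = (17 + g + t)*(-2 + t² + 3*t) = (-2 + t² + 3*t)*(17 + g + t))
1/(-6333 + w(-63, 39)) = 1/(-6333 + (-34 + (-63)³ - 2*39 + 20*(-63)² + 49*(-63) + 39*(-63)² + 3*39*(-63))) = 1/(-6333 + (-34 - 250047 - 78 + 20*3969 - 3087 + 39*3969 - 7371)) = 1/(-6333 + (-34 - 250047 - 78 + 79380 - 3087 + 154791 - 7371)) = 1/(-6333 - 26446) = 1/(-32779) = -1/32779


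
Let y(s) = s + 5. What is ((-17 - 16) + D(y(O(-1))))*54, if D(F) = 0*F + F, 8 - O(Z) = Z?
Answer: -1026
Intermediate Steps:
O(Z) = 8 - Z
y(s) = 5 + s
D(F) = F (D(F) = 0 + F = F)
((-17 - 16) + D(y(O(-1))))*54 = ((-17 - 16) + (5 + (8 - 1*(-1))))*54 = (-33 + (5 + (8 + 1)))*54 = (-33 + (5 + 9))*54 = (-33 + 14)*54 = -19*54 = -1026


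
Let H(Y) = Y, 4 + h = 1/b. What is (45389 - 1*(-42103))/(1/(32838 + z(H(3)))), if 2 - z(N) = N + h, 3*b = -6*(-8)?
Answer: 11493277215/4 ≈ 2.8733e+9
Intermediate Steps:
b = 16 (b = (-6*(-8))/3 = (⅓)*48 = 16)
h = -63/16 (h = -4 + 1/16 = -63/16 ≈ -3.9375)
z(N) = 95/16 - N (z(N) = 2 - (N - 63/16) = 2 - (-63/16 + N) = 2 + (63/16 - N) = 95/16 - N)
(45389 - 1*(-42103))/(1/(32838 + z(H(3)))) = (45389 - 1*(-42103))/(1/(32838 + (95/16 - 1*3))) = (45389 + 42103)/(1/(32838 + (95/16 - 3))) = 87492/(1/(32838 + 47/16)) = 87492/(1/(525455/16)) = 87492/(16/525455) = 87492*(525455/16) = 11493277215/4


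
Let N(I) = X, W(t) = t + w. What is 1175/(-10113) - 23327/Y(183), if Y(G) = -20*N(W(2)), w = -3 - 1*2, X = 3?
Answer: 26203939/67420 ≈ 388.67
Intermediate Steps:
w = -5 (w = -3 - 2 = -5)
W(t) = -5 + t (W(t) = t - 5 = -5 + t)
N(I) = 3
Y(G) = -60 (Y(G) = -20*3 = -60)
1175/(-10113) - 23327/Y(183) = 1175/(-10113) - 23327/(-60) = 1175*(-1/10113) - 23327*(-1/60) = -1175/10113 + 23327/60 = 26203939/67420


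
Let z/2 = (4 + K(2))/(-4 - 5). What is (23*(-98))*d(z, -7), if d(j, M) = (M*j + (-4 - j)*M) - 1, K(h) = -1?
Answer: -60858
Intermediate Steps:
z = -2/3 (z = 2*((4 - 1)/(-4 - 5)) = 2*(3/(-9)) = 2*(3*(-1/9)) = 2*(-1/3) = -2/3 ≈ -0.66667)
d(j, M) = -1 + M*j + M*(-4 - j) (d(j, M) = (M*j + M*(-4 - j)) - 1 = -1 + M*j + M*(-4 - j))
(23*(-98))*d(z, -7) = (23*(-98))*(-1 - 4*(-7)) = -2254*(-1 + 28) = -2254*27 = -60858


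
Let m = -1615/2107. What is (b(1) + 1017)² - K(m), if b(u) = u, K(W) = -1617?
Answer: 1037941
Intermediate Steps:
m = -1615/2107 (m = -1615*1/2107 = -1615/2107 ≈ -0.76649)
(b(1) + 1017)² - K(m) = (1 + 1017)² - 1*(-1617) = 1018² + 1617 = 1036324 + 1617 = 1037941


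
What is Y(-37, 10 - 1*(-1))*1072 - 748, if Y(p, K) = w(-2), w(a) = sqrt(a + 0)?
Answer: -748 + 1072*I*sqrt(2) ≈ -748.0 + 1516.0*I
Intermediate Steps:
w(a) = sqrt(a)
Y(p, K) = I*sqrt(2) (Y(p, K) = sqrt(-2) = I*sqrt(2))
Y(-37, 10 - 1*(-1))*1072 - 748 = (I*sqrt(2))*1072 - 748 = 1072*I*sqrt(2) - 748 = -748 + 1072*I*sqrt(2)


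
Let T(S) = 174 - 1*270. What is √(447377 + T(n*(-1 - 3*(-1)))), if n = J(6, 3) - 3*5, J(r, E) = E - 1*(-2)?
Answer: √447281 ≈ 668.79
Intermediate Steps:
J(r, E) = 2 + E (J(r, E) = E + 2 = 2 + E)
n = -10 (n = (2 + 3) - 3*5 = 5 - 15 = -10)
T(S) = -96 (T(S) = 174 - 270 = -96)
√(447377 + T(n*(-1 - 3*(-1)))) = √(447377 - 96) = √447281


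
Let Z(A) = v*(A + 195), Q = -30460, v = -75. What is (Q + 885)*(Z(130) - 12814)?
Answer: 1099864675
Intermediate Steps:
Z(A) = -14625 - 75*A (Z(A) = -75*(A + 195) = -75*(195 + A) = -14625 - 75*A)
(Q + 885)*(Z(130) - 12814) = (-30460 + 885)*((-14625 - 75*130) - 12814) = -29575*((-14625 - 9750) - 12814) = -29575*(-24375 - 12814) = -29575*(-37189) = 1099864675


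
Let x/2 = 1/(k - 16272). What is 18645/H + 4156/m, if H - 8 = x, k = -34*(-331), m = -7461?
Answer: 348944440529/149749731 ≈ 2330.2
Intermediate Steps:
k = 11254
x = -1/2509 (x = 2/(11254 - 16272) = 2/(-5018) = 2*(-1/5018) = -1/2509 ≈ -0.00039857)
H = 20071/2509 (H = 8 - 1/2509 = 20071/2509 ≈ 7.9996)
18645/H + 4156/m = 18645/(20071/2509) + 4156/(-7461) = 18645*(2509/20071) + 4156*(-1/7461) = 46780305/20071 - 4156/7461 = 348944440529/149749731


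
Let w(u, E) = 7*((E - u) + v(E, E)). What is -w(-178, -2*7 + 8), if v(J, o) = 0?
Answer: -1204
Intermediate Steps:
w(u, E) = -7*u + 7*E (w(u, E) = 7*((E - u) + 0) = 7*(E - u) = -7*u + 7*E)
-w(-178, -2*7 + 8) = -(-7*(-178) + 7*(-2*7 + 8)) = -(1246 + 7*(-14 + 8)) = -(1246 + 7*(-6)) = -(1246 - 42) = -1*1204 = -1204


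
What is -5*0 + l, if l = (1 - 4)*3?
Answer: -9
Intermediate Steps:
l = -9 (l = -3*3 = -9)
-5*0 + l = -5*0 - 9 = 0 - 9 = -9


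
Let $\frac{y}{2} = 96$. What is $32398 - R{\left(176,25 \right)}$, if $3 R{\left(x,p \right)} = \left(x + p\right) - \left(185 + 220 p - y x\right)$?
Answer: $22962$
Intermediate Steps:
$y = 192$ ($y = 2 \cdot 96 = 192$)
$R{\left(x,p \right)} = - \frac{185}{3} - 73 p + \frac{193 x}{3}$ ($R{\left(x,p \right)} = \frac{\left(x + p\right) - \left(185 - 192 x + 220 p\right)}{3} = \frac{\left(p + x\right) - \left(185 - 192 x + 220 p\right)}{3} = \frac{-185 - 219 p + 193 x}{3} = - \frac{185}{3} - 73 p + \frac{193 x}{3}$)
$32398 - R{\left(176,25 \right)} = 32398 - \left(- \frac{185}{3} - 1825 + \frac{193}{3} \cdot 176\right) = 32398 - \left(- \frac{185}{3} - 1825 + \frac{33968}{3}\right) = 32398 - 9436 = 22962$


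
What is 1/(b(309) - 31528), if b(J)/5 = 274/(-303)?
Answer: -303/9554354 ≈ -3.1713e-5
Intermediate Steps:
b(J) = -1370/303 (b(J) = 5*(274/(-303)) = 5*(274*(-1/303)) = 5*(-274/303) = -1370/303)
1/(b(309) - 31528) = 1/(-1370/303 - 31528) = 1/(-9554354/303) = -303/9554354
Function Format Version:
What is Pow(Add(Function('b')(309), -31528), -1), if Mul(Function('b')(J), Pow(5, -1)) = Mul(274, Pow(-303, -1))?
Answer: Rational(-303, 9554354) ≈ -3.1713e-5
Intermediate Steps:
Function('b')(J) = Rational(-1370, 303) (Function('b')(J) = Mul(5, Mul(274, Pow(-303, -1))) = Mul(5, Mul(274, Rational(-1, 303))) = Mul(5, Rational(-274, 303)) = Rational(-1370, 303))
Pow(Add(Function('b')(309), -31528), -1) = Pow(Add(Rational(-1370, 303), -31528), -1) = Pow(Rational(-9554354, 303), -1) = Rational(-303, 9554354)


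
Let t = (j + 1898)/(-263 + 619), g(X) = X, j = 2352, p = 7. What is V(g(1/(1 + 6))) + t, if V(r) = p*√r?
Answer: 2125/178 + √7 ≈ 14.584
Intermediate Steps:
V(r) = 7*√r
t = 2125/178 (t = (2352 + 1898)/(-263 + 619) = 4250/356 = 4250*(1/356) = 2125/178 ≈ 11.938)
V(g(1/(1 + 6))) + t = 7*√(1/(1 + 6)) + 2125/178 = 7*√(1/7) + 2125/178 = 7*√(⅐) + 2125/178 = 7*(√7/7) + 2125/178 = √7 + 2125/178 = 2125/178 + √7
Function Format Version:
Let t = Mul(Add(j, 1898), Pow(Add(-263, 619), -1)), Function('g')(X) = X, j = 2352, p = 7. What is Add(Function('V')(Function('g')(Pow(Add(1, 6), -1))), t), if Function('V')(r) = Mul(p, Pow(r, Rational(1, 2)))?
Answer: Add(Rational(2125, 178), Pow(7, Rational(1, 2))) ≈ 14.584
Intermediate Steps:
Function('V')(r) = Mul(7, Pow(r, Rational(1, 2)))
t = Rational(2125, 178) (t = Mul(Add(2352, 1898), Pow(Add(-263, 619), -1)) = Mul(4250, Pow(356, -1)) = Mul(4250, Rational(1, 356)) = Rational(2125, 178) ≈ 11.938)
Add(Function('V')(Function('g')(Pow(Add(1, 6), -1))), t) = Add(Mul(7, Pow(Pow(Add(1, 6), -1), Rational(1, 2))), Rational(2125, 178)) = Add(Mul(7, Pow(Pow(7, -1), Rational(1, 2))), Rational(2125, 178)) = Add(Mul(7, Pow(Rational(1, 7), Rational(1, 2))), Rational(2125, 178)) = Add(Mul(7, Mul(Rational(1, 7), Pow(7, Rational(1, 2)))), Rational(2125, 178)) = Add(Pow(7, Rational(1, 2)), Rational(2125, 178)) = Add(Rational(2125, 178), Pow(7, Rational(1, 2)))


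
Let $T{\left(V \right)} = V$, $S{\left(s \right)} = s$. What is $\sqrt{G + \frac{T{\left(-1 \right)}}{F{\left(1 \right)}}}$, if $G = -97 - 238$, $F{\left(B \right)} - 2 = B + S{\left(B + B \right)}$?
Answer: $\frac{2 i \sqrt{2095}}{5} \approx 18.308 i$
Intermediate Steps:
$F{\left(B \right)} = 2 + 3 B$ ($F{\left(B \right)} = 2 + \left(B + \left(B + B\right)\right) = 2 + \left(B + 2 B\right) = 2 + 3 B$)
$G = -335$ ($G = -97 - 238 = -335$)
$\sqrt{G + \frac{T{\left(-1 \right)}}{F{\left(1 \right)}}} = \sqrt{-335 - \frac{1}{2 + 3 \cdot 1}} = \sqrt{-335 - \frac{1}{2 + 3}} = \sqrt{-335 - \frac{1}{5}} = \sqrt{- \frac{1676}{5}} = \frac{2 i \sqrt{2095}}{5}$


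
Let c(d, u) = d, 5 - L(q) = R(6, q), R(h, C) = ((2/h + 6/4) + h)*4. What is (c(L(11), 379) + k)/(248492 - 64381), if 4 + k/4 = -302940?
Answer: -3635407/552333 ≈ -6.5819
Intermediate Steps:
k = -1211776 (k = -16 + 4*(-302940) = -16 - 1211760 = -1211776)
R(h, C) = 6 + 4*h + 8/h (R(h, C) = ((2/h + 6*(1/4)) + h)*4 = ((2/h + 3/2) + h)*4 = ((3/2 + 2/h) + h)*4 = (3/2 + h + 2/h)*4 = 6 + 4*h + 8/h)
L(q) = -79/3 (L(q) = 5 - (6 + 4*6 + 8/6) = 5 - (6 + 24 + 8*(1/6)) = 5 - (6 + 24 + 4/3) = 5 - 1*94/3 = 5 - 94/3 = -79/3)
(c(L(11), 379) + k)/(248492 - 64381) = (-79/3 - 1211776)/(248492 - 64381) = -3635407/3/184111 = -3635407/3*1/184111 = -3635407/552333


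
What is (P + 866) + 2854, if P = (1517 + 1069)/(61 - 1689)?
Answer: 3026787/814 ≈ 3718.4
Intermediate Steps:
P = -1293/814 (P = 2586/(-1628) = 2586*(-1/1628) = -1293/814 ≈ -1.5885)
(P + 866) + 2854 = (-1293/814 + 866) + 2854 = 703631/814 + 2854 = 3026787/814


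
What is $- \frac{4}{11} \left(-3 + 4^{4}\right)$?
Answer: $-92$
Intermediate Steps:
$- \frac{4}{11} \left(-3 + 4^{4}\right) = \left(-4\right) \frac{1}{11} \left(-3 + 256\right) = \left(- \frac{4}{11}\right) 253 = -92$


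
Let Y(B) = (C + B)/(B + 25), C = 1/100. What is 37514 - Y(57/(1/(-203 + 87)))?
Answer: 3529972943/94100 ≈ 37513.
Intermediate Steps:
C = 1/100 ≈ 0.010000
Y(B) = (1/100 + B)/(25 + B) (Y(B) = (1/100 + B)/(B + 25) = (1/100 + B)/(25 + B))
37514 - Y(57/(1/(-203 + 87))) = 37514 - (1/100 + 57/(1/(-203 + 87)))/(25 + 57/(1/(-203 + 87))) = 37514 - (1/100 + 57/(1/(-116)))/(25 + 57/(1/(-116))) = 37514 - (1/100 + 57/(-1/116))/(25 + 57/(-1/116)) = 37514 - (1/100 + 57*(-116))/(25 + 57*(-116)) = 37514 - (1/100 - 6612)/(25 - 6612) = 37514 - (-661199)/((-6587)*100) = 37514 - (-1)*(-661199)/(6587*100) = 37514 - 1*94457/94100 = 37514 - 94457/94100 = 3529972943/94100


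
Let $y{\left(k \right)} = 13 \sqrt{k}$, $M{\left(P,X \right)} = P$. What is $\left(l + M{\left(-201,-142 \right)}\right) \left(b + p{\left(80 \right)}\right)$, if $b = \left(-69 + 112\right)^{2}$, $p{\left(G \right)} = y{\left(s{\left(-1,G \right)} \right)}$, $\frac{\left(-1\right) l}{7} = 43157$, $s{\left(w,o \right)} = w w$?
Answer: $-562882600$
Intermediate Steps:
$s{\left(w,o \right)} = w^{2}$
$l = -302099$ ($l = \left(-7\right) 43157 = -302099$)
$p{\left(G \right)} = 13$ ($p{\left(G \right)} = 13 \sqrt{\left(-1\right)^{2}} = 13 \sqrt{1} = 13 \cdot 1 = 13$)
$b = 1849$ ($b = 43^{2} = 1849$)
$\left(l + M{\left(-201,-142 \right)}\right) \left(b + p{\left(80 \right)}\right) = \left(-302099 - 201\right) \left(1849 + 13\right) = \left(-302300\right) 1862 = -562882600$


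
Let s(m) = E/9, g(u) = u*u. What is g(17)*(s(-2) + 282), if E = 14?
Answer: 737528/9 ≈ 81948.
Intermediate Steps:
g(u) = u²
s(m) = 14/9
g(17)*(s(-2) + 282) = 17²*(14/9 + 282) = 289*(2552/9) = 737528/9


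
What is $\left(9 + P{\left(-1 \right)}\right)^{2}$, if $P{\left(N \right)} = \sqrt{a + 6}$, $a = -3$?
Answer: $\left(9 + \sqrt{3}\right)^{2} \approx 115.18$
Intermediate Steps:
$P{\left(N \right)} = \sqrt{3}$ ($P{\left(N \right)} = \sqrt{-3 + 6} = \sqrt{3}$)
$\left(9 + P{\left(-1 \right)}\right)^{2} = \left(9 + \sqrt{3}\right)^{2}$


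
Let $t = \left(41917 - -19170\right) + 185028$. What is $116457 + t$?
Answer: $362572$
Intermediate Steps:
$t = 246115$ ($t = \left(41917 + 19170\right) + 185028 = 61087 + 185028 = 246115$)
$116457 + t = 116457 + 246115 = 362572$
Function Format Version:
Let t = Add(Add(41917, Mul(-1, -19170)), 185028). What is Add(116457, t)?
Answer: 362572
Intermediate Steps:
t = 246115 (t = Add(Add(41917, 19170), 185028) = Add(61087, 185028) = 246115)
Add(116457, t) = Add(116457, 246115) = 362572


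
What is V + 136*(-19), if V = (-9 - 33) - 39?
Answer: -2665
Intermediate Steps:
V = -81 (V = -42 - 39 = -81)
V + 136*(-19) = -81 + 136*(-19) = -81 - 2584 = -2665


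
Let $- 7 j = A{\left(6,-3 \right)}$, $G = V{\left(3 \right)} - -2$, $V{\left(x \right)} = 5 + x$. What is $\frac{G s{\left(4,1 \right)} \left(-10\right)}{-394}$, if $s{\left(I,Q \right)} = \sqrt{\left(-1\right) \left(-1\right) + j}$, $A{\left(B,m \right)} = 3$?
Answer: $\frac{100 \sqrt{7}}{1379} \approx 0.19186$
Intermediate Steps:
$G = 10$ ($G = \left(5 + 3\right) - -2 = 8 + 2 = 10$)
$j = - \frac{3}{7}$ ($j = \left(- \frac{1}{7}\right) 3 = - \frac{3}{7} \approx -0.42857$)
$s{\left(I,Q \right)} = \frac{2 \sqrt{7}}{7}$ ($s{\left(I,Q \right)} = \sqrt{\left(-1\right) \left(-1\right) - \frac{3}{7}} = \sqrt{1 - \frac{3}{7}} = \sqrt{\frac{4}{7}} = \frac{2 \sqrt{7}}{7}$)
$\frac{G s{\left(4,1 \right)} \left(-10\right)}{-394} = \frac{10 \frac{2 \sqrt{7}}{7} \left(-10\right)}{-394} = \frac{20 \sqrt{7}}{7} \left(-10\right) \left(- \frac{1}{394}\right) = - \frac{200 \sqrt{7}}{7} \left(- \frac{1}{394}\right) = \frac{100 \sqrt{7}}{1379}$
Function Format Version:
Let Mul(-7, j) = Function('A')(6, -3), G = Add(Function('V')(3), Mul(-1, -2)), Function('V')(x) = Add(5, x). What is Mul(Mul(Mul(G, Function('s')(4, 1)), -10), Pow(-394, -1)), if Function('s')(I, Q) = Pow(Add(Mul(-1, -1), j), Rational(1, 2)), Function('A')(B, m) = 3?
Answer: Mul(Rational(100, 1379), Pow(7, Rational(1, 2))) ≈ 0.19186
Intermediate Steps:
G = 10 (G = Add(Add(5, 3), Mul(-1, -2)) = Add(8, 2) = 10)
j = Rational(-3, 7) (j = Mul(Rational(-1, 7), 3) = Rational(-3, 7) ≈ -0.42857)
Function('s')(I, Q) = Mul(Rational(2, 7), Pow(7, Rational(1, 2))) (Function('s')(I, Q) = Pow(Add(Mul(-1, -1), Rational(-3, 7)), Rational(1, 2)) = Pow(Add(1, Rational(-3, 7)), Rational(1, 2)) = Pow(Rational(4, 7), Rational(1, 2)) = Mul(Rational(2, 7), Pow(7, Rational(1, 2))))
Mul(Mul(Mul(G, Function('s')(4, 1)), -10), Pow(-394, -1)) = Mul(Mul(Mul(10, Mul(Rational(2, 7), Pow(7, Rational(1, 2)))), -10), Pow(-394, -1)) = Mul(Mul(Mul(Rational(20, 7), Pow(7, Rational(1, 2))), -10), Rational(-1, 394)) = Mul(Mul(Rational(-200, 7), Pow(7, Rational(1, 2))), Rational(-1, 394)) = Mul(Rational(100, 1379), Pow(7, Rational(1, 2)))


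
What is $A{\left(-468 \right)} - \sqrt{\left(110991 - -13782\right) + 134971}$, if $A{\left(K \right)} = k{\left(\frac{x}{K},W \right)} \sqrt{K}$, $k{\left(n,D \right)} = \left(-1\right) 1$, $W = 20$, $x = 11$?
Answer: $- 4 \sqrt{16234} - 6 i \sqrt{13} \approx -509.65 - 21.633 i$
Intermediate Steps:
$k{\left(n,D \right)} = -1$
$A{\left(K \right)} = - \sqrt{K}$
$A{\left(-468 \right)} - \sqrt{\left(110991 - -13782\right) + 134971} = - \sqrt{-468} - \sqrt{\left(110991 - -13782\right) + 134971} = - 6 i \sqrt{13} - \sqrt{\left(110991 + 13782\right) + 134971} = - 6 i \sqrt{13} - \sqrt{124773 + 134971} = - 6 i \sqrt{13} - \sqrt{259744} = - 6 i \sqrt{13} - 4 \sqrt{16234} = - 4 \sqrt{16234} - 6 i \sqrt{13}$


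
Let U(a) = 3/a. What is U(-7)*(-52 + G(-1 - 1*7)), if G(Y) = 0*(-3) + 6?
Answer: 138/7 ≈ 19.714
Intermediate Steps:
G(Y) = 6 (G(Y) = 0 + 6 = 6)
U(-7)*(-52 + G(-1 - 1*7)) = (3/(-7))*(-52 + 6) = (3*(-⅐))*(-46) = -3/7*(-46) = 138/7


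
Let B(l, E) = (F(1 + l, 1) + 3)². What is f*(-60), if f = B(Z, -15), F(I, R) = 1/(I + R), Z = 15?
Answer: -162240/289 ≈ -561.38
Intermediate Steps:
B(l, E) = (3 + 1/(2 + l))² (B(l, E) = (1/((1 + l) + 1) + 3)² = (1/(2 + l) + 3)² = (3 + 1/(2 + l))²)
f = 2704/289 (f = (7 + 3*15)²/(2 + 15)² = (7 + 45)²/17² = (1/289)*52² = (1/289)*2704 = 2704/289 ≈ 9.3564)
f*(-60) = (2704/289)*(-60) = -162240/289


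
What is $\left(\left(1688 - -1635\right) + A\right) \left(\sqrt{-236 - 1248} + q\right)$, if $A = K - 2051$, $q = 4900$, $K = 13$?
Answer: $6296500 + 2570 i \sqrt{371} \approx 6.2965 \cdot 10^{6} + 49502.0 i$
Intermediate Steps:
$A = -2038$ ($A = 13 - 2051 = -2038$)
$\left(\left(1688 - -1635\right) + A\right) \left(\sqrt{-236 - 1248} + q\right) = \left(\left(1688 - -1635\right) - 2038\right) \left(\sqrt{-236 - 1248} + 4900\right) = \left(\left(1688 + 1635\right) - 2038\right) \left(\sqrt{-1484} + 4900\right) = \left(3323 - 2038\right) \left(2 i \sqrt{371} + 4900\right) = 1285 \left(4900 + 2 i \sqrt{371}\right) = 6296500 + 2570 i \sqrt{371}$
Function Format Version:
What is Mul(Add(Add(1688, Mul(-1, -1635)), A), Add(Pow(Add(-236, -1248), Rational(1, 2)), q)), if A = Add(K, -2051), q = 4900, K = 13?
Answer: Add(6296500, Mul(2570, I, Pow(371, Rational(1, 2)))) ≈ Add(6.2965e+6, Mul(49502., I))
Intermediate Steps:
A = -2038 (A = Add(13, -2051) = -2038)
Mul(Add(Add(1688, Mul(-1, -1635)), A), Add(Pow(Add(-236, -1248), Rational(1, 2)), q)) = Mul(Add(Add(1688, Mul(-1, -1635)), -2038), Add(Pow(Add(-236, -1248), Rational(1, 2)), 4900)) = Mul(Add(Add(1688, 1635), -2038), Add(Pow(-1484, Rational(1, 2)), 4900)) = Mul(Add(3323, -2038), Add(Mul(2, I, Pow(371, Rational(1, 2))), 4900)) = Mul(1285, Add(4900, Mul(2, I, Pow(371, Rational(1, 2))))) = Add(6296500, Mul(2570, I, Pow(371, Rational(1, 2))))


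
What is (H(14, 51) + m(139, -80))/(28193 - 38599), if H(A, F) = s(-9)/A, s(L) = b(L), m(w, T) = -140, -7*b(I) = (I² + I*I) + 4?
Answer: 6943/509894 ≈ 0.013617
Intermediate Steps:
b(I) = -4/7 - 2*I²/7 (b(I) = -((I² + I*I) + 4)/7 = -((I² + I²) + 4)/7 = -(2*I² + 4)/7 = -(4 + 2*I²)/7 = -4/7 - 2*I²/7)
s(L) = -4/7 - 2*L²/7
H(A, F) = -166/(7*A) (H(A, F) = (-4/7 - 2/7*(-9)²)/A = (-4/7 - 2/7*81)/A = (-4/7 - 162/7)/A = -166/(7*A))
(H(14, 51) + m(139, -80))/(28193 - 38599) = (-166/7/14 - 140)/(28193 - 38599) = (-166/7*1/14 - 140)/(-10406) = (-83/49 - 140)*(-1/10406) = -6943/49*(-1/10406) = 6943/509894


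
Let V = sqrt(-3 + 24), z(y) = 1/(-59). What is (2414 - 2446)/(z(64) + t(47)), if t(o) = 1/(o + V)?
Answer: -368160/41 - 111392*sqrt(21)/123 ≈ -13130.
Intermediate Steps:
z(y) = -1/59
V = sqrt(21) ≈ 4.5826
t(o) = 1/(o + sqrt(21))
(2414 - 2446)/(z(64) + t(47)) = (2414 - 2446)/(-1/59 + 1/(47 + sqrt(21))) = -32/(-1/59 + 1/(47 + sqrt(21)))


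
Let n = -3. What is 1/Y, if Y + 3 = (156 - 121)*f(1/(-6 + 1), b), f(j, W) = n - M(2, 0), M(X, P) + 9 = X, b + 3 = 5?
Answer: 1/137 ≈ 0.0072993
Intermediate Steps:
b = 2 (b = -3 + 5 = 2)
M(X, P) = -9 + X
f(j, W) = 4 (f(j, W) = -3 - (-9 + 2) = -3 - 1*(-7) = -3 + 7 = 4)
Y = 137 (Y = -3 + (156 - 121)*4 = -3 + 35*4 = -3 + 140 = 137)
1/Y = 1/137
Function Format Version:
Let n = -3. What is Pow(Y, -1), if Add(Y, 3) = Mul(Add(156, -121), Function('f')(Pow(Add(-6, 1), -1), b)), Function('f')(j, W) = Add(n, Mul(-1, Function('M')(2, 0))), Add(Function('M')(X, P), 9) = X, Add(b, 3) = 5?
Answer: Rational(1, 137) ≈ 0.0072993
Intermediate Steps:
b = 2 (b = Add(-3, 5) = 2)
Function('M')(X, P) = Add(-9, X)
Function('f')(j, W) = 4 (Function('f')(j, W) = Add(-3, Mul(-1, Add(-9, 2))) = Add(-3, Mul(-1, -7)) = Add(-3, 7) = 4)
Y = 137 (Y = Add(-3, Mul(Add(156, -121), 4)) = Add(-3, Mul(35, 4)) = Add(-3, 140) = 137)
Pow(Y, -1) = Pow(137, -1) = Rational(1, 137)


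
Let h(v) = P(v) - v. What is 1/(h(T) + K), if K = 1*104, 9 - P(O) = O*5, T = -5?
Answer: 1/143 ≈ 0.0069930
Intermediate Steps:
P(O) = 9 - 5*O (P(O) = 9 - O*5 = 9 - 5*O)
h(v) = 9 - 6*v (h(v) = (9 - 5*v) - v = 9 - 6*v)
K = 104
1/(h(T) + K) = 1/((9 - 6*(-5)) + 104) = 1/((9 + 30) + 104) = 1/(39 + 104) = 1/143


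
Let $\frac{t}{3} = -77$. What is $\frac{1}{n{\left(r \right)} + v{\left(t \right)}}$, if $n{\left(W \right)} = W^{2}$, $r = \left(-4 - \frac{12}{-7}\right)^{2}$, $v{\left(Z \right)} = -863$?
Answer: $- \frac{2401}{2006527} \approx -0.0011966$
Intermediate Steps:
$t = -231$ ($t = 3 \left(-77\right) = -231$)
$r = \frac{256}{49}$ ($r = \left(-4 - - \frac{12}{7}\right)^{2} = \left(-4 + \frac{12}{7}\right)^{2} = \left(- \frac{16}{7}\right)^{2} = \frac{256}{49} \approx 5.2245$)
$\frac{1}{n{\left(r \right)} + v{\left(t \right)}} = \frac{1}{\left(\frac{256}{49}\right)^{2} - 863} = \frac{1}{\frac{65536}{2401} - 863} = \frac{1}{- \frac{2006527}{2401}} = - \frac{2401}{2006527}$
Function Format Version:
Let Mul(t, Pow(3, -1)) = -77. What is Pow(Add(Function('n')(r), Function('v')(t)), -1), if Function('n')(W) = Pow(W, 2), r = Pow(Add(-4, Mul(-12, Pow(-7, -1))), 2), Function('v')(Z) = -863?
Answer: Rational(-2401, 2006527) ≈ -0.0011966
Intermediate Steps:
t = -231 (t = Mul(3, -77) = -231)
r = Rational(256, 49) (r = Pow(Add(-4, Mul(-12, Rational(-1, 7))), 2) = Pow(Add(-4, Rational(12, 7)), 2) = Pow(Rational(-16, 7), 2) = Rational(256, 49) ≈ 5.2245)
Pow(Add(Function('n')(r), Function('v')(t)), -1) = Pow(Add(Pow(Rational(256, 49), 2), -863), -1) = Pow(Add(Rational(65536, 2401), -863), -1) = Pow(Rational(-2006527, 2401), -1) = Rational(-2401, 2006527)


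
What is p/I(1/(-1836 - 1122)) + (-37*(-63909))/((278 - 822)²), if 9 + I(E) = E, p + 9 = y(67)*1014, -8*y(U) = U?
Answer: 7504766695719/7878704128 ≈ 952.54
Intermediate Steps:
y(U) = -U/8
p = -34005/4 (p = -9 - ⅛*67*1014 = -9 - 67/8*1014 = -9 - 33969/4 = -34005/4 ≈ -8501.3)
I(E) = -9 + E
p/I(1/(-1836 - 1122)) + (-37*(-63909))/((278 - 822)²) = -34005/(4*(-9 + 1/(-1836 - 1122))) + (-37*(-63909))/((278 - 822)²) = -34005/(4*(-9 + 1/(-2958))) + 2364633/((-544)²) = -34005/(4*(-9 - 1/2958)) + 2364633/295936 = -34005/(4*(-26623/2958)) + 2364633*(1/295936) = -34005/4*(-2958/26623) + 2364633/295936 = 50293395/53246 + 2364633/295936 = 7504766695719/7878704128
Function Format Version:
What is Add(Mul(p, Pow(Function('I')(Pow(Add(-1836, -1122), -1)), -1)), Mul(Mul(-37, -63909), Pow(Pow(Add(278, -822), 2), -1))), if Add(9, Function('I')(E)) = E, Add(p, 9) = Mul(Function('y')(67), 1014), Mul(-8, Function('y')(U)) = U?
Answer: Rational(7504766695719, 7878704128) ≈ 952.54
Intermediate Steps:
Function('y')(U) = Mul(Rational(-1, 8), U)
p = Rational(-34005, 4) (p = Add(-9, Mul(Mul(Rational(-1, 8), 67), 1014)) = Add(-9, Mul(Rational(-67, 8), 1014)) = Add(-9, Rational(-33969, 4)) = Rational(-34005, 4) ≈ -8501.3)
Function('I')(E) = Add(-9, E)
Add(Mul(p, Pow(Function('I')(Pow(Add(-1836, -1122), -1)), -1)), Mul(Mul(-37, -63909), Pow(Pow(Add(278, -822), 2), -1))) = Add(Mul(Rational(-34005, 4), Pow(Add(-9, Pow(Add(-1836, -1122), -1)), -1)), Mul(Mul(-37, -63909), Pow(Pow(Add(278, -822), 2), -1))) = Add(Mul(Rational(-34005, 4), Pow(Add(-9, Pow(-2958, -1)), -1)), Mul(2364633, Pow(Pow(-544, 2), -1))) = Add(Mul(Rational(-34005, 4), Pow(Add(-9, Rational(-1, 2958)), -1)), Mul(2364633, Pow(295936, -1))) = Add(Mul(Rational(-34005, 4), Pow(Rational(-26623, 2958), -1)), Mul(2364633, Rational(1, 295936))) = Add(Mul(Rational(-34005, 4), Rational(-2958, 26623)), Rational(2364633, 295936)) = Add(Rational(50293395, 53246), Rational(2364633, 295936)) = Rational(7504766695719, 7878704128)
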